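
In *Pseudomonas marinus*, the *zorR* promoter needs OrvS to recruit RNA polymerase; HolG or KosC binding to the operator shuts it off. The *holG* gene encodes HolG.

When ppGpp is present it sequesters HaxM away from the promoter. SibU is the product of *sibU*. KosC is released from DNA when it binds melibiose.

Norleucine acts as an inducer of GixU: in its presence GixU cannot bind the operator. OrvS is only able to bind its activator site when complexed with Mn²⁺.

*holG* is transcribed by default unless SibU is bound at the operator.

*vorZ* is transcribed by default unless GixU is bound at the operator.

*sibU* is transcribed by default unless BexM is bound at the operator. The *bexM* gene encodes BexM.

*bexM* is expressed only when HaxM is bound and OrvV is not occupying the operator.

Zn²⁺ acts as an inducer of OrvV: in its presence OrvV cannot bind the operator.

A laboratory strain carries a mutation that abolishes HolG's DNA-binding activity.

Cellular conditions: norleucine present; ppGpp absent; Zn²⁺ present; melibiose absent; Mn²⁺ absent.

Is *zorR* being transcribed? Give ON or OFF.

Mn²⁺ is absent, so OrvS is inactive.
HolG is non-functional in this strain, so it has no effect.
Melibiose is absent, so KosC is active.
With repressor KosC bound, *zorR* is not transcribed.

OFF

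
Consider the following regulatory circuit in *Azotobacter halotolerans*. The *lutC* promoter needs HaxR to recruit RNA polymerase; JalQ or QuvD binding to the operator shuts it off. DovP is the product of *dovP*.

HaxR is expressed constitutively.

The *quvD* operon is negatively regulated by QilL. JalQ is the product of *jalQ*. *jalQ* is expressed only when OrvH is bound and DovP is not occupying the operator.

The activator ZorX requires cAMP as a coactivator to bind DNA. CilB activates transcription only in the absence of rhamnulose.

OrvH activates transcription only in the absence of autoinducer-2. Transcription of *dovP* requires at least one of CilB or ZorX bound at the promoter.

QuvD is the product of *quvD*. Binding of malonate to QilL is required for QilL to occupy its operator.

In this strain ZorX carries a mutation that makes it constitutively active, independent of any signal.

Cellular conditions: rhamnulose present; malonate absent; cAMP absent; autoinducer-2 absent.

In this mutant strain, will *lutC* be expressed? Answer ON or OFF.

OFF

Autoinducer-2 is absent, so OrvH is active.
Rhamnulose is present, so CilB is inactive.
ZorX is constitutively active in this strain.
Activator ZorX is present, so *dovP* is transcribed.
So DovP is produced and active.
With repressor DovP bound, *jalQ* is not transcribed.
So JalQ is not produced.
HaxR is produced constitutively and is active.
Malonate is absent, so QilL is inactive.
With no repressor bound, *quvD* is transcribed.
So QuvD is produced and active.
With repressor QuvD bound, *lutC* is not transcribed.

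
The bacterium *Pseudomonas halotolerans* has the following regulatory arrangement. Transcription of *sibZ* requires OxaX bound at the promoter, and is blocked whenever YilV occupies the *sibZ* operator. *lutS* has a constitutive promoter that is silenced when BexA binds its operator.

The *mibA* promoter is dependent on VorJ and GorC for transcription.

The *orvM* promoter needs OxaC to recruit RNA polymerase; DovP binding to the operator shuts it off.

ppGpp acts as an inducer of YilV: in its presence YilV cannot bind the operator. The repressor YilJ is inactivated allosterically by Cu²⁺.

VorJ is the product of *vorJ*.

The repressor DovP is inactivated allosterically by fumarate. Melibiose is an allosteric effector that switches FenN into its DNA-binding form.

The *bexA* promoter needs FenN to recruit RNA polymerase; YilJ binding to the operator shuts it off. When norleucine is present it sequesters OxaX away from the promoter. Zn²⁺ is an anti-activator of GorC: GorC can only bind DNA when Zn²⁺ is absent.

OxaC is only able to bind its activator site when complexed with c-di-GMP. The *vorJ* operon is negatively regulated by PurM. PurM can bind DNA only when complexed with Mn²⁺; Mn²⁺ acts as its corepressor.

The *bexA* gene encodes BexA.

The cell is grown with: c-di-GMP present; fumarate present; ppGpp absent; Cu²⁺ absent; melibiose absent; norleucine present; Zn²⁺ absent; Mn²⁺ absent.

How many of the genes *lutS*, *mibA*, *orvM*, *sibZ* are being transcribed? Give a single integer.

Cu²⁺ is absent, so YilJ is active.
Melibiose is absent, so FenN is inactive.
With repressor YilJ bound, *bexA* is not transcribed.
So BexA is not produced.
With no repressor bound, *lutS* is transcribed.
→ *lutS* is ON.
Mn²⁺ is absent, so PurM is inactive.
With no repressor bound, *vorJ* is transcribed.
So VorJ is produced and active.
Zn²⁺ is absent, so GorC is active.
No repressor is bound and VorJ and GorC are active, so *mibA* is transcribed.
→ *mibA* is ON.
Fumarate is present, so DovP is inactive.
c-di-GMP is present, so OxaC is active.
No repressor is bound and OxaC is active, so *orvM* is transcribed.
→ *orvM* is ON.
ppGpp is absent, so YilV is active.
Norleucine is present, so OxaX is inactive.
With repressor YilV bound, *sibZ* is not transcribed.
→ *sibZ* is OFF.
3 of the 4 genes are transcribed.

3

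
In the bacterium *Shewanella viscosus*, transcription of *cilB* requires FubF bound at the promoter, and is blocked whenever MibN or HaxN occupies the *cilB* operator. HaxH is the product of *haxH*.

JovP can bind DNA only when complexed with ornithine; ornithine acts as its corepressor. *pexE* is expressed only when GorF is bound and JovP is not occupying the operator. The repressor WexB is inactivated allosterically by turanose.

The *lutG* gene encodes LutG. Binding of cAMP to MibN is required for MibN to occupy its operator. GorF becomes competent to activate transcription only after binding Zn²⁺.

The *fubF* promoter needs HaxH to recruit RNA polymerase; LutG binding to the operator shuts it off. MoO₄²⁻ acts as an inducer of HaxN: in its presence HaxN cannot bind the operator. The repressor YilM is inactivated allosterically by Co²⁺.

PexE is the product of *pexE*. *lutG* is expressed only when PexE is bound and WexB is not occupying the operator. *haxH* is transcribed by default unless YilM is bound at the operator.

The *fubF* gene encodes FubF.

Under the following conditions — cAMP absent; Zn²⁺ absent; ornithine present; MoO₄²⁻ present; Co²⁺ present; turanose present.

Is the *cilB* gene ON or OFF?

ON

cAMP is absent, so MibN is inactive.
Turanose is present, so WexB is inactive.
Zn²⁺ is absent, so GorF is inactive.
Ornithine is present, so JovP is active.
With repressor JovP bound, *pexE* is not transcribed.
So PexE is not produced.
Required activator PexE is absent, so *lutG* is not transcribed.
So LutG is not produced.
Co²⁺ is present, so YilM is inactive.
With no repressor bound, *haxH* is transcribed.
So HaxH is produced and active.
No repressor is bound and HaxH is active, so *fubF* is transcribed.
So FubF is produced and active.
MoO₄²⁻ is present, so HaxN is inactive.
No repressor is bound and FubF is active, so *cilB* is transcribed.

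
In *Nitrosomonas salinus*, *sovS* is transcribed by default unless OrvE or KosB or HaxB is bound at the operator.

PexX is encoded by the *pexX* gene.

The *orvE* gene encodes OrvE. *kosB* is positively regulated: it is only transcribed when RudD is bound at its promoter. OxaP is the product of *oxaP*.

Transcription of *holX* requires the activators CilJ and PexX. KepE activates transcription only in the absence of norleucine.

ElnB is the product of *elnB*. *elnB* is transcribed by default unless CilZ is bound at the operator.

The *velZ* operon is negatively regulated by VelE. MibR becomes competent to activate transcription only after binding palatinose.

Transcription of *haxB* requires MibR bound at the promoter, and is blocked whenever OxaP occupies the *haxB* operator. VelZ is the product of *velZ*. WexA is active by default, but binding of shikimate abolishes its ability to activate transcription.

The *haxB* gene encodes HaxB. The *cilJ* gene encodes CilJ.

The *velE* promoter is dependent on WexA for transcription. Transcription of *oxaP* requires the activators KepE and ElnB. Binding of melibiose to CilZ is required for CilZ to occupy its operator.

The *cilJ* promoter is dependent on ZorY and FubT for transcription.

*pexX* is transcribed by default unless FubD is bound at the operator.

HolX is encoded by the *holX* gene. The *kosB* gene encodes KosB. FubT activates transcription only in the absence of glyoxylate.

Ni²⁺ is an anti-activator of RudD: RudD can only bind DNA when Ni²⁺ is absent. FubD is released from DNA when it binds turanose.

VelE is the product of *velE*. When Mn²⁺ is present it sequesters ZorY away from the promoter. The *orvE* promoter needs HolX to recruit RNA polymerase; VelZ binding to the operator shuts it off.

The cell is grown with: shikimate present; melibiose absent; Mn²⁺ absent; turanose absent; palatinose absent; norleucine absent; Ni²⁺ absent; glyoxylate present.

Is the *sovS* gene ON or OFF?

OFF

Mn²⁺ is absent, so ZorY is active.
Glyoxylate is present, so FubT is inactive.
Required activator FubT is absent, so *cilJ* is not transcribed.
So CilJ is not produced.
Turanose is absent, so FubD is active.
With repressor FubD bound, *pexX* is not transcribed.
So PexX is not produced.
Required activator CilJ is absent, so *holX* is not transcribed.
So HolX is not produced.
Shikimate is present, so WexA is inactive.
Required activator WexA is absent, so *velE* is not transcribed.
So VelE is not produced.
With no repressor bound, *velZ* is transcribed.
So VelZ is produced and active.
With repressor VelZ bound, *orvE* is not transcribed.
So OrvE is not produced.
Ni²⁺ is absent, so RudD is active.
No repressor is bound and RudD is active, so *kosB* is transcribed.
So KosB is produced and active.
Norleucine is absent, so KepE is active.
Melibiose is absent, so CilZ is inactive.
With no repressor bound, *elnB* is transcribed.
So ElnB is produced and active.
No repressor is bound and KepE and ElnB are active, so *oxaP* is transcribed.
So OxaP is produced and active.
Palatinose is absent, so MibR is inactive.
With repressor OxaP bound, *haxB* is not transcribed.
So HaxB is not produced.
With repressor KosB bound, *sovS* is not transcribed.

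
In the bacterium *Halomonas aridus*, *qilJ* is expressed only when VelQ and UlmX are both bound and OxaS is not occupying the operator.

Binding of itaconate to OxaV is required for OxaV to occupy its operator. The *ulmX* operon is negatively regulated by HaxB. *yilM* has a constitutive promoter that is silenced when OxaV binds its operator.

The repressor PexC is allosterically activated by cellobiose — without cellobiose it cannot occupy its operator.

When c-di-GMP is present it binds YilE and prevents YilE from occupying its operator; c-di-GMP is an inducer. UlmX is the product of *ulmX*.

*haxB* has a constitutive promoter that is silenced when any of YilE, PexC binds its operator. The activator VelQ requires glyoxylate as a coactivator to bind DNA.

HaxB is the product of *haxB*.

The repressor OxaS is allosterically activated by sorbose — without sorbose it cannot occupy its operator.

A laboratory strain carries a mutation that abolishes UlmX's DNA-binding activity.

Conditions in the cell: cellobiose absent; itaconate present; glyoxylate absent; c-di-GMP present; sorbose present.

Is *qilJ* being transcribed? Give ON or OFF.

Glyoxylate is absent, so VelQ is inactive.
UlmX is non-functional in this strain, so it has no effect.
Sorbose is present, so OxaS is active.
With repressor OxaS bound, *qilJ* is not transcribed.

OFF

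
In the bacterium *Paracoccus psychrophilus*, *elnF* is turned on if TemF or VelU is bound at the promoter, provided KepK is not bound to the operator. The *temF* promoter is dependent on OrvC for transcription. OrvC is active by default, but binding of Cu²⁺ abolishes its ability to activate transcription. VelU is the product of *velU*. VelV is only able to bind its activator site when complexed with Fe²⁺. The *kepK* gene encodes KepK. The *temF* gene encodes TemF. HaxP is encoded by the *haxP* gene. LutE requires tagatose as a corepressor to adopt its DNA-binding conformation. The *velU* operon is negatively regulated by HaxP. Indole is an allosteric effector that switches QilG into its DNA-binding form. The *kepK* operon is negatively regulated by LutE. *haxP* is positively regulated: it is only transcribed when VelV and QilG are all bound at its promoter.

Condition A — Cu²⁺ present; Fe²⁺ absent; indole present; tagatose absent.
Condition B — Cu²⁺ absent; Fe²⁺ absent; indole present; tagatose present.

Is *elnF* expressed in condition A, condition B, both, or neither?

Condition A:
Cu²⁺ is present, so OrvC is inactive.
Required activator OrvC is absent, so *temF* is not transcribed.
So TemF is not produced.
Fe²⁺ is absent, so VelV is inactive.
Indole is present, so QilG is active.
Required activator VelV is absent, so *haxP* is not transcribed.
So HaxP is not produced.
With no repressor bound, *velU* is transcribed.
So VelU is produced and active.
Tagatose is absent, so LutE is inactive.
With no repressor bound, *kepK* is transcribed.
So KepK is produced and active.
With repressor KepK bound, *elnF* is not transcribed.
→ *elnF* is OFF in A.
Condition B:
Cu²⁺ is absent, so OrvC is active.
No repressor is bound and OrvC is active, so *temF* is transcribed.
So TemF is produced and active.
Fe²⁺ is absent, so VelV is inactive.
Indole is present, so QilG is active.
Required activator VelV is absent, so *haxP* is not transcribed.
So HaxP is not produced.
With no repressor bound, *velU* is transcribed.
So VelU is produced and active.
Tagatose is present, so LutE is active.
With repressor LutE bound, *kepK* is not transcribed.
So KepK is not produced.
Activator TemF is present, so *elnF* is transcribed.
→ *elnF* is ON in B.

B only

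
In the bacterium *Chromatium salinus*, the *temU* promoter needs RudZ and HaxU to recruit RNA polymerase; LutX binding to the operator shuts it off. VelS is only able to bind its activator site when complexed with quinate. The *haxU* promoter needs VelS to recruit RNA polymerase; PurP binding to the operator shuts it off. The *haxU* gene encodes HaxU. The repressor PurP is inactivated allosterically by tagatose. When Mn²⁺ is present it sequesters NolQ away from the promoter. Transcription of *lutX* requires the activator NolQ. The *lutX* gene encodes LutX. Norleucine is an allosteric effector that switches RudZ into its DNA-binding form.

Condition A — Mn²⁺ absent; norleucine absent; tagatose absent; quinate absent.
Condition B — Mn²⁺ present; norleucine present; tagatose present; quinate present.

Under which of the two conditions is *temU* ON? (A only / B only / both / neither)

Condition A:
Mn²⁺ is absent, so NolQ is active.
No repressor is bound and NolQ is active, so *lutX* is transcribed.
So LutX is produced and active.
Norleucine is absent, so RudZ is inactive.
Tagatose is absent, so PurP is active.
Quinate is absent, so VelS is inactive.
With repressor PurP bound, *haxU* is not transcribed.
So HaxU is not produced.
With repressor LutX bound, *temU* is not transcribed.
→ *temU* is OFF in A.
Condition B:
Mn²⁺ is present, so NolQ is inactive.
Required activator NolQ is absent, so *lutX* is not transcribed.
So LutX is not produced.
Norleucine is present, so RudZ is active.
Tagatose is present, so PurP is inactive.
Quinate is present, so VelS is active.
No repressor is bound and VelS is active, so *haxU* is transcribed.
So HaxU is produced and active.
No repressor is bound and RudZ and HaxU are active, so *temU* is transcribed.
→ *temU* is ON in B.

B only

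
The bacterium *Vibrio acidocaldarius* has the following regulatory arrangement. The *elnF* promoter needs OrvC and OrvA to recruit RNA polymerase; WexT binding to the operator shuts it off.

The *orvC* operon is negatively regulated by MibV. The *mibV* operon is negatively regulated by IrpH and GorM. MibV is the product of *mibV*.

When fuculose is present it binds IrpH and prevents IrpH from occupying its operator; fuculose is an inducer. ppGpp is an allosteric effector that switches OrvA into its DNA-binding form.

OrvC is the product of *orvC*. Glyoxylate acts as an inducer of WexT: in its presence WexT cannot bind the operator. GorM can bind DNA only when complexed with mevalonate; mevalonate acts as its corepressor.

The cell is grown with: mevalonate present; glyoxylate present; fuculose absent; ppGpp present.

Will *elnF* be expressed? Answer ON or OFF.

ON

Glyoxylate is present, so WexT is inactive.
Fuculose is absent, so IrpH is active.
Mevalonate is present, so GorM is active.
With repressor IrpH bound, *mibV* is not transcribed.
So MibV is not produced.
With no repressor bound, *orvC* is transcribed.
So OrvC is produced and active.
ppGpp is present, so OrvA is active.
No repressor is bound and OrvC and OrvA are active, so *elnF* is transcribed.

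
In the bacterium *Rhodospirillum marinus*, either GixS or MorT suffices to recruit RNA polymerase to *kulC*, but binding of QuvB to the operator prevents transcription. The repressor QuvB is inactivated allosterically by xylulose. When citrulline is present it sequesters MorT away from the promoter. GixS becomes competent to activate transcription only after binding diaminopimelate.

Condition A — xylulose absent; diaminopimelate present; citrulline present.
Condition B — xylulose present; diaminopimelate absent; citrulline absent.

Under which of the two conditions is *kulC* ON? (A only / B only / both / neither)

Condition A:
Xylulose is absent, so QuvB is active.
Diaminopimelate is present, so GixS is active.
Citrulline is present, so MorT is inactive.
With repressor QuvB bound, *kulC* is not transcribed.
→ *kulC* is OFF in A.
Condition B:
Xylulose is present, so QuvB is inactive.
Diaminopimelate is absent, so GixS is inactive.
Citrulline is absent, so MorT is active.
Activator MorT is present, so *kulC* is transcribed.
→ *kulC* is ON in B.

B only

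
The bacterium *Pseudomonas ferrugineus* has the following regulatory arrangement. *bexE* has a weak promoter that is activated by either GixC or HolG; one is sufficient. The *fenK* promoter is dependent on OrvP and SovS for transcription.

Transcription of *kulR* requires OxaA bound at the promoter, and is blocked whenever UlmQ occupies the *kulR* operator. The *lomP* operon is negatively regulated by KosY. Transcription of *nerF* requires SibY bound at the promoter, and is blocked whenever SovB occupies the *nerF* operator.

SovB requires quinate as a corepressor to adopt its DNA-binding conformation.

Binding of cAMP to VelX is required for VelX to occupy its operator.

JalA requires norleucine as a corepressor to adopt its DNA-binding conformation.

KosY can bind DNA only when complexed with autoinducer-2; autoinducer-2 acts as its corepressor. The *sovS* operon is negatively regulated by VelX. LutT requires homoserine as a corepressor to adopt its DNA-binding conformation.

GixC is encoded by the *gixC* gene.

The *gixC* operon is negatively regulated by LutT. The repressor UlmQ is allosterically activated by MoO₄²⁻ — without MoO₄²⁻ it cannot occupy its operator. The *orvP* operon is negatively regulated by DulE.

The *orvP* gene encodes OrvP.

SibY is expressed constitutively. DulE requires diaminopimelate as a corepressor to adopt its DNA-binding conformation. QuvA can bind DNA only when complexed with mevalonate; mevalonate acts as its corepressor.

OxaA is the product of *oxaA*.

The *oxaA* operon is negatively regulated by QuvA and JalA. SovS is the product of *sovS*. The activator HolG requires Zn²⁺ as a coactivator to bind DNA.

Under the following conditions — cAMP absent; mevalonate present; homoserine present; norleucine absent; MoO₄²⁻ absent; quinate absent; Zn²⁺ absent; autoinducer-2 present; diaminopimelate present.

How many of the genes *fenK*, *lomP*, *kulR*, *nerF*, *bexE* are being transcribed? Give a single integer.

Diaminopimelate is present, so DulE is active.
With repressor DulE bound, *orvP* is not transcribed.
So OrvP is not produced.
cAMP is absent, so VelX is inactive.
With no repressor bound, *sovS* is transcribed.
So SovS is produced and active.
Required activator OrvP is absent, so *fenK* is not transcribed.
→ *fenK* is OFF.
Autoinducer-2 is present, so KosY is active.
With repressor KosY bound, *lomP* is not transcribed.
→ *lomP* is OFF.
MoO₄²⁻ is absent, so UlmQ is inactive.
Mevalonate is present, so QuvA is active.
Norleucine is absent, so JalA is inactive.
With repressor QuvA bound, *oxaA* is not transcribed.
So OxaA is not produced.
Required activator OxaA is absent, so *kulR* is not transcribed.
→ *kulR* is OFF.
SibY is produced constitutively and is active.
Quinate is absent, so SovB is inactive.
No repressor is bound and SibY is active, so *nerF* is transcribed.
→ *nerF* is ON.
Homoserine is present, so LutT is active.
With repressor LutT bound, *gixC* is not transcribed.
So GixC is not produced.
Zn²⁺ is absent, so HolG is inactive.
No activator is available at the *bexE* promoter, so *bexE* is not transcribed.
→ *bexE* is OFF.
1 of the 5 genes is transcribed.

1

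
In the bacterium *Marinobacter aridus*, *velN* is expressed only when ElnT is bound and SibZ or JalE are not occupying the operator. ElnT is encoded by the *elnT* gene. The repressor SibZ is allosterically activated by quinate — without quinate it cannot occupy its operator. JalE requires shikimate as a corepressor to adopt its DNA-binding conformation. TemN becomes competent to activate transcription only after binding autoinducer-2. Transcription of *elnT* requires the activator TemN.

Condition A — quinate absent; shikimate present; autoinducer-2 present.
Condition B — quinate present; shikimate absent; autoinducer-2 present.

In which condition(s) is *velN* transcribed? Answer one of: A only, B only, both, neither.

Condition A:
Quinate is absent, so SibZ is inactive.
Shikimate is present, so JalE is active.
Autoinducer-2 is present, so TemN is active.
No repressor is bound and TemN is active, so *elnT* is transcribed.
So ElnT is produced and active.
With repressor JalE bound, *velN* is not transcribed.
→ *velN* is OFF in A.
Condition B:
Quinate is present, so SibZ is active.
Shikimate is absent, so JalE is inactive.
Autoinducer-2 is present, so TemN is active.
No repressor is bound and TemN is active, so *elnT* is transcribed.
So ElnT is produced and active.
With repressor SibZ bound, *velN* is not transcribed.
→ *velN* is OFF in B.

neither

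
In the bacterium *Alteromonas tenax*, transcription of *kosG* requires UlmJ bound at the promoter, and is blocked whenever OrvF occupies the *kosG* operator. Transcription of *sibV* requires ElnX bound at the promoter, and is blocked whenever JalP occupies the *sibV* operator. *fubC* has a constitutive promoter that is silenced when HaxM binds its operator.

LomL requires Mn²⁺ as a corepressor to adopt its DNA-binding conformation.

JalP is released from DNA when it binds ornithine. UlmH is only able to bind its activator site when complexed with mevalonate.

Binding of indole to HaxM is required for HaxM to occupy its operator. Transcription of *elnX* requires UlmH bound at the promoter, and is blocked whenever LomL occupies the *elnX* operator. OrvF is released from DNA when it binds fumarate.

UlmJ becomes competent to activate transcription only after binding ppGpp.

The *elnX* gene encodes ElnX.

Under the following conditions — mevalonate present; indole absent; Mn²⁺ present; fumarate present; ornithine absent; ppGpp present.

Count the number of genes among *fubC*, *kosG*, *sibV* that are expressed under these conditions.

2

Indole is absent, so HaxM is inactive.
With no repressor bound, *fubC* is transcribed.
→ *fubC* is ON.
ppGpp is present, so UlmJ is active.
Fumarate is present, so OrvF is inactive.
No repressor is bound and UlmJ is active, so *kosG* is transcribed.
→ *kosG* is ON.
Ornithine is absent, so JalP is active.
Mn²⁺ is present, so LomL is active.
Mevalonate is present, so UlmH is active.
With repressor LomL bound, *elnX* is not transcribed.
So ElnX is not produced.
With repressor JalP bound, *sibV* is not transcribed.
→ *sibV* is OFF.
2 of the 3 genes are transcribed.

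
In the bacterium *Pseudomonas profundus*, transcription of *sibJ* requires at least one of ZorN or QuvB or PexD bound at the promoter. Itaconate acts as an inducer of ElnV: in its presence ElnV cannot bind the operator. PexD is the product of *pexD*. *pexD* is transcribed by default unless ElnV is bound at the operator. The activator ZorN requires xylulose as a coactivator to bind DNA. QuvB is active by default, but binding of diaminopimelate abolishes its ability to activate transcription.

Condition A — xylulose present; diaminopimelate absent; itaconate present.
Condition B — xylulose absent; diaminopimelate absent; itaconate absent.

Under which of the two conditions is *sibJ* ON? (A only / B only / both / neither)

Condition A:
Xylulose is present, so ZorN is active.
Diaminopimelate is absent, so QuvB is active.
Itaconate is present, so ElnV is inactive.
With no repressor bound, *pexD* is transcribed.
So PexD is produced and active.
Activator ZorN is present, so *sibJ* is transcribed.
→ *sibJ* is ON in A.
Condition B:
Xylulose is absent, so ZorN is inactive.
Diaminopimelate is absent, so QuvB is active.
Itaconate is absent, so ElnV is active.
With repressor ElnV bound, *pexD* is not transcribed.
So PexD is not produced.
Activator QuvB is present, so *sibJ* is transcribed.
→ *sibJ* is ON in B.

both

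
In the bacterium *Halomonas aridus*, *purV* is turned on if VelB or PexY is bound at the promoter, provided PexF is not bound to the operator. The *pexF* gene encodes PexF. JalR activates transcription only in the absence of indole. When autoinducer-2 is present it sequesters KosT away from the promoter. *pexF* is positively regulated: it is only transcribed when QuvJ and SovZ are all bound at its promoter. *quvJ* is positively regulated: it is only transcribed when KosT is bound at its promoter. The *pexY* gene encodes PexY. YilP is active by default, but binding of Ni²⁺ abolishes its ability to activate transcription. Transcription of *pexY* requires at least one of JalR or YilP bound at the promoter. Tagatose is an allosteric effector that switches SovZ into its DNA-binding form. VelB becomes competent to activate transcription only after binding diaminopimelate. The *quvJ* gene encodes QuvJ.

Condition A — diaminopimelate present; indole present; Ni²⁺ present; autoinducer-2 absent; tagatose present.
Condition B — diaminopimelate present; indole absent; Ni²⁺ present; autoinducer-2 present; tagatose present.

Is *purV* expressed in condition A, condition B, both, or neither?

B only

Condition A:
Diaminopimelate is present, so VelB is active.
Indole is present, so JalR is inactive.
Ni²⁺ is present, so YilP is inactive.
No activator is available at the *pexY* promoter, so *pexY* is not transcribed.
So PexY is not produced.
Autoinducer-2 is absent, so KosT is active.
No repressor is bound and KosT is active, so *quvJ* is transcribed.
So QuvJ is produced and active.
Tagatose is present, so SovZ is active.
No repressor is bound and QuvJ and SovZ are active, so *pexF* is transcribed.
So PexF is produced and active.
With repressor PexF bound, *purV* is not transcribed.
→ *purV* is OFF in A.
Condition B:
Diaminopimelate is present, so VelB is active.
Indole is absent, so JalR is active.
Ni²⁺ is present, so YilP is inactive.
Activator JalR is present, so *pexY* is transcribed.
So PexY is produced and active.
Autoinducer-2 is present, so KosT is inactive.
Required activator KosT is absent, so *quvJ* is not transcribed.
So QuvJ is not produced.
Tagatose is present, so SovZ is active.
Required activator QuvJ is absent, so *pexF* is not transcribed.
So PexF is not produced.
Activator VelB is present, so *purV* is transcribed.
→ *purV* is ON in B.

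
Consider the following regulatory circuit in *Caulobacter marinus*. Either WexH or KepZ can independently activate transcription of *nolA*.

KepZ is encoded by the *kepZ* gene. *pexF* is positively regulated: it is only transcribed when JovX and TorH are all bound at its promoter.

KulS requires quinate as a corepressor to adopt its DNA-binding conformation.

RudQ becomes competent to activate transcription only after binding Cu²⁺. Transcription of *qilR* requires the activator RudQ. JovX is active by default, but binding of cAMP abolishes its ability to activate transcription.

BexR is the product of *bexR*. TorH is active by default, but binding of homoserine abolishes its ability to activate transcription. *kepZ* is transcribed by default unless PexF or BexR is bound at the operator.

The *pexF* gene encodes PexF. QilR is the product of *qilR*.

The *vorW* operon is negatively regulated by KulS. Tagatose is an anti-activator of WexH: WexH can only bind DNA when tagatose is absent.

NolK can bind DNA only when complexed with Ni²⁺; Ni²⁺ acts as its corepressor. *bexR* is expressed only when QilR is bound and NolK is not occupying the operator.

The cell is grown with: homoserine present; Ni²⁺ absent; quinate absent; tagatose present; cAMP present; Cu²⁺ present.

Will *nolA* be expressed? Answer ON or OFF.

Tagatose is present, so WexH is inactive.
cAMP is present, so JovX is inactive.
Homoserine is present, so TorH is inactive.
Required activator JovX is absent, so *pexF* is not transcribed.
So PexF is not produced.
Cu²⁺ is present, so RudQ is active.
No repressor is bound and RudQ is active, so *qilR* is transcribed.
So QilR is produced and active.
Ni²⁺ is absent, so NolK is inactive.
No repressor is bound and QilR is active, so *bexR* is transcribed.
So BexR is produced and active.
With repressor BexR bound, *kepZ* is not transcribed.
So KepZ is not produced.
No activator is available at the *nolA* promoter, so *nolA* is not transcribed.

OFF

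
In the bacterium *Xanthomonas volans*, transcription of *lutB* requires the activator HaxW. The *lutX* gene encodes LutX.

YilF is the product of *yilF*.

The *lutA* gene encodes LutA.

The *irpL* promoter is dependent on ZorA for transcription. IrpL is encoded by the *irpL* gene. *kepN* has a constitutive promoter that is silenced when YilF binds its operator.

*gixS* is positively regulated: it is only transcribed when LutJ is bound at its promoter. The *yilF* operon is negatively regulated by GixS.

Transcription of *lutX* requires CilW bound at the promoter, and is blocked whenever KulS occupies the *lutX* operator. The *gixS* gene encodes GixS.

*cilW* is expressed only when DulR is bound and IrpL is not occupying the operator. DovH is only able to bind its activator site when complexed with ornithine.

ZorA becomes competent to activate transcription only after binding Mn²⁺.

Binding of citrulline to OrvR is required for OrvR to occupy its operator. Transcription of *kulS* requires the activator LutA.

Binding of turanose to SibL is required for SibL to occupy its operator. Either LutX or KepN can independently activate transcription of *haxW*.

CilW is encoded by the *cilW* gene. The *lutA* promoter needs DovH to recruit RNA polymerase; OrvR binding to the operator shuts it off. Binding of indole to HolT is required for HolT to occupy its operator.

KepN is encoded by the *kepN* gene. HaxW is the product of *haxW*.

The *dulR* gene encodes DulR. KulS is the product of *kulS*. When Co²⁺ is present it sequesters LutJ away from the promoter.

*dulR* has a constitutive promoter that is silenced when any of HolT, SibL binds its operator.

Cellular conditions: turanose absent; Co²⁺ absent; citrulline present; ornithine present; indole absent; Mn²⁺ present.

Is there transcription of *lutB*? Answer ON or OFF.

Citrulline is present, so OrvR is active.
Ornithine is present, so DovH is active.
With repressor OrvR bound, *lutA* is not transcribed.
So LutA is not produced.
Required activator LutA is absent, so *kulS* is not transcribed.
So KulS is not produced.
Indole is absent, so HolT is inactive.
Turanose is absent, so SibL is inactive.
With no repressor bound, *dulR* is transcribed.
So DulR is produced and active.
Mn²⁺ is present, so ZorA is active.
No repressor is bound and ZorA is active, so *irpL* is transcribed.
So IrpL is produced and active.
With repressor IrpL bound, *cilW* is not transcribed.
So CilW is not produced.
Required activator CilW is absent, so *lutX* is not transcribed.
So LutX is not produced.
Co²⁺ is absent, so LutJ is active.
No repressor is bound and LutJ is active, so *gixS* is transcribed.
So GixS is produced and active.
With repressor GixS bound, *yilF* is not transcribed.
So YilF is not produced.
With no repressor bound, *kepN* is transcribed.
So KepN is produced and active.
Activator KepN is present, so *haxW* is transcribed.
So HaxW is produced and active.
No repressor is bound and HaxW is active, so *lutB* is transcribed.

ON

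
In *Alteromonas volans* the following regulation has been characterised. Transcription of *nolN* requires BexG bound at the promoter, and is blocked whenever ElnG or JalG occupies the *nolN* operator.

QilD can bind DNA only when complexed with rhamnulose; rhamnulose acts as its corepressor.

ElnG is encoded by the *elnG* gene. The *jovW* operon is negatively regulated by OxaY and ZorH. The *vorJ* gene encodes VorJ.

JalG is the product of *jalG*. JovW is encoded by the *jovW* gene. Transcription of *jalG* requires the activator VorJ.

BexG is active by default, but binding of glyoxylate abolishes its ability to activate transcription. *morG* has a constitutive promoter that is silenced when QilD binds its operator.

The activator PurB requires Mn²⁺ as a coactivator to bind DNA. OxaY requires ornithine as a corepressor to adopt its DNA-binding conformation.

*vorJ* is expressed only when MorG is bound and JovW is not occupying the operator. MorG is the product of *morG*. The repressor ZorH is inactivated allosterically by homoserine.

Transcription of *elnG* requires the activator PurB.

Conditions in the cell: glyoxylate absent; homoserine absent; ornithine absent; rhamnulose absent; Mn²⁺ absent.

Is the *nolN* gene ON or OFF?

Mn²⁺ is absent, so PurB is inactive.
Required activator PurB is absent, so *elnG* is not transcribed.
So ElnG is not produced.
Ornithine is absent, so OxaY is inactive.
Homoserine is absent, so ZorH is active.
With repressor ZorH bound, *jovW* is not transcribed.
So JovW is not produced.
Rhamnulose is absent, so QilD is inactive.
With no repressor bound, *morG* is transcribed.
So MorG is produced and active.
No repressor is bound and MorG is active, so *vorJ* is transcribed.
So VorJ is produced and active.
No repressor is bound and VorJ is active, so *jalG* is transcribed.
So JalG is produced and active.
Glyoxylate is absent, so BexG is active.
With repressor JalG bound, *nolN* is not transcribed.

OFF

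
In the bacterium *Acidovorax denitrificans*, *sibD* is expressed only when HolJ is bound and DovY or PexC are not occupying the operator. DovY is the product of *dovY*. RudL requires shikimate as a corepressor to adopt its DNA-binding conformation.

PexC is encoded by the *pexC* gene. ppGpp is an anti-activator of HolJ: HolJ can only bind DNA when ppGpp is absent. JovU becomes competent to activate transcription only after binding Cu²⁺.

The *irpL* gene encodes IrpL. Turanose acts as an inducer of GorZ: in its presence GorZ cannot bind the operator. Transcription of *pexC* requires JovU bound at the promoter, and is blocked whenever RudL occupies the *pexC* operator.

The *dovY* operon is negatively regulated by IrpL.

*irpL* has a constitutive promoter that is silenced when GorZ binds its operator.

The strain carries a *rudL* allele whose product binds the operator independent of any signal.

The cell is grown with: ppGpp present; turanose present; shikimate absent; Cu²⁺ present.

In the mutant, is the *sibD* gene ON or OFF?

OFF

ppGpp is present, so HolJ is inactive.
Turanose is present, so GorZ is inactive.
With no repressor bound, *irpL* is transcribed.
So IrpL is produced and active.
With repressor IrpL bound, *dovY* is not transcribed.
So DovY is not produced.
RudL is constitutively active in this strain.
Cu²⁺ is present, so JovU is active.
With repressor RudL bound, *pexC* is not transcribed.
So PexC is not produced.
Required activator HolJ is absent, so *sibD* is not transcribed.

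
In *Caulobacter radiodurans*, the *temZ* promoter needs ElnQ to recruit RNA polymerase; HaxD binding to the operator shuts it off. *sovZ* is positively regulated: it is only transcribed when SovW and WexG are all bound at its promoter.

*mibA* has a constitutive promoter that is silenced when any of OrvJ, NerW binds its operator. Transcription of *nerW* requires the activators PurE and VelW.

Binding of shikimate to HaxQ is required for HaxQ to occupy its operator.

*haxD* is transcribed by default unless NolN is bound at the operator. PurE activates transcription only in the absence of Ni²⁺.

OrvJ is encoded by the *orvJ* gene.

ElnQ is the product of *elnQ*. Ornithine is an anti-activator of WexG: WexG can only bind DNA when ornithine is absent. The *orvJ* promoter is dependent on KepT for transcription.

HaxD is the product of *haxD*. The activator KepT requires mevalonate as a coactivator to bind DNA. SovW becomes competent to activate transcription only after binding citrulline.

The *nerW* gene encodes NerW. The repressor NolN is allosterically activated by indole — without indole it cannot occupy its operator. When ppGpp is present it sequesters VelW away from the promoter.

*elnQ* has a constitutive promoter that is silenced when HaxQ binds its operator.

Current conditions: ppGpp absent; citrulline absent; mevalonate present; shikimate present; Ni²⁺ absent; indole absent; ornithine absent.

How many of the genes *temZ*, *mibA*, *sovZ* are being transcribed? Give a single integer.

0

Indole is absent, so NolN is inactive.
With no repressor bound, *haxD* is transcribed.
So HaxD is produced and active.
Shikimate is present, so HaxQ is active.
With repressor HaxQ bound, *elnQ* is not transcribed.
So ElnQ is not produced.
With repressor HaxD bound, *temZ* is not transcribed.
→ *temZ* is OFF.
Mevalonate is present, so KepT is active.
No repressor is bound and KepT is active, so *orvJ* is transcribed.
So OrvJ is produced and active.
Ni²⁺ is absent, so PurE is active.
ppGpp is absent, so VelW is active.
No repressor is bound and PurE and VelW are active, so *nerW* is transcribed.
So NerW is produced and active.
With repressor OrvJ bound, *mibA* is not transcribed.
→ *mibA* is OFF.
Citrulline is absent, so SovW is inactive.
Ornithine is absent, so WexG is active.
Required activator SovW is absent, so *sovZ* is not transcribed.
→ *sovZ* is OFF.
0 of the 3 genes are transcribed.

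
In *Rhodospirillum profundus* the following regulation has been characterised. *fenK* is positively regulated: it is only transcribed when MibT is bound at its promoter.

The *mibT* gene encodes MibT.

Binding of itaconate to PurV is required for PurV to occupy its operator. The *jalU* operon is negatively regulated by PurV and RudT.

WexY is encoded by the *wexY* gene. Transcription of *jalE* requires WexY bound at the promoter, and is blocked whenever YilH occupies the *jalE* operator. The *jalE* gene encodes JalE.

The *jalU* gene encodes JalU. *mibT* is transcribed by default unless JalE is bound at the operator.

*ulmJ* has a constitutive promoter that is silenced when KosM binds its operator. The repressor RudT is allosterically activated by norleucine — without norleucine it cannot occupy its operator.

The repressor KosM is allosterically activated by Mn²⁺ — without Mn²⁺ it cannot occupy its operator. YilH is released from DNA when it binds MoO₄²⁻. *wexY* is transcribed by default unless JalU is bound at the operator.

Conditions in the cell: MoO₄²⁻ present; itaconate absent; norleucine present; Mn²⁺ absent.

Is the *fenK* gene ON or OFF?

Itaconate is absent, so PurV is inactive.
Norleucine is present, so RudT is active.
With repressor RudT bound, *jalU* is not transcribed.
So JalU is not produced.
With no repressor bound, *wexY* is transcribed.
So WexY is produced and active.
MoO₄²⁻ is present, so YilH is inactive.
No repressor is bound and WexY is active, so *jalE* is transcribed.
So JalE is produced and active.
With repressor JalE bound, *mibT* is not transcribed.
So MibT is not produced.
Required activator MibT is absent, so *fenK* is not transcribed.

OFF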